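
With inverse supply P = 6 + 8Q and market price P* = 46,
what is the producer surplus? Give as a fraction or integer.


Minimum supply price (at Q=0): P_min = 6
Quantity supplied at P* = 46:
Q* = (46 - 6)/8 = 5
PS = (1/2) * Q* * (P* - P_min)
PS = (1/2) * 5 * (46 - 6)
PS = (1/2) * 5 * 40 = 100

100


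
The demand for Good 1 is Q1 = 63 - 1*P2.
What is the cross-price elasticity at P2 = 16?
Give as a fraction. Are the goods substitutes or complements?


dQ1/dP2 = -1
At P2 = 16: Q1 = 63 - 1*16 = 47
Exy = (dQ1/dP2)(P2/Q1) = -1 * 16 / 47 = -16/47
Since Exy < 0, the goods are complements.

-16/47 (complements)


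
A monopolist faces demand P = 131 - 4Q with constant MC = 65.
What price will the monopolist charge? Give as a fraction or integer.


MR = 131 - 8Q
Set MR = MC: 131 - 8Q = 65
Q* = 33/4
Substitute into demand:
P* = 131 - 4*33/4 = 98

98


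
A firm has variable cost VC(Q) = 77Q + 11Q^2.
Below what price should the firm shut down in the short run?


AVC(Q) = VC(Q)/Q = 77 + 11Q
AVC is increasing in Q, so minimum AVC is at Q -> 0+.
Min AVC = 77
The firm should shut down if P < 77.

77


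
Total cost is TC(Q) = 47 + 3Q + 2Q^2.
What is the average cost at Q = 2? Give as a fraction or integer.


TC(2) = 47 + 3*2 + 2*2^2
TC(2) = 47 + 6 + 8 = 61
AC = TC/Q = 61/2 = 61/2

61/2


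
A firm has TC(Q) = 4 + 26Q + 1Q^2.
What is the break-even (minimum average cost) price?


AC(Q) = 4/Q + 26 + 1Q
To minimize: dAC/dQ = -4/Q^2 + 1 = 0
Q^2 = 4/1 = 4
Q* = 2
Min AC = 4/2 + 26 + 1*2
Min AC = 2 + 26 + 2 = 30

30


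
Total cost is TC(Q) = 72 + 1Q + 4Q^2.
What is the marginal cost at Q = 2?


MC = dTC/dQ = 1 + 2*4*Q
At Q = 2:
MC = 1 + 8*2
MC = 1 + 16 = 17

17


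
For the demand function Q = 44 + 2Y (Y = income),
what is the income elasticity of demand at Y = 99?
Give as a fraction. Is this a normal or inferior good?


dQ/dY = 2
At Y = 99: Q = 44 + 2*99 = 242
Ey = (dQ/dY)(Y/Q) = 2 * 99 / 242 = 9/11
Since Ey > 0, this is a normal good.

9/11 (normal good)


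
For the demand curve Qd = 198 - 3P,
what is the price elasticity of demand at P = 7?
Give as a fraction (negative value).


dQ/dP = -3
At P = 7: Q = 198 - 3*7 = 177
E = (dQ/dP)(P/Q) = (-3)(7/177) = -7/59

-7/59


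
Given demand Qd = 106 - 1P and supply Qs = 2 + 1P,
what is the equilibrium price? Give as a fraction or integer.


At equilibrium, Qd = Qs.
106 - 1P = 2 + 1P
106 - 2 = 1P + 1P
104 = 2P
P* = 104/2 = 52

52


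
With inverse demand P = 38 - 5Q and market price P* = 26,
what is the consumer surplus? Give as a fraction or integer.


Maximum willingness to pay (at Q=0): P_max = 38
Quantity demanded at P* = 26:
Q* = (38 - 26)/5 = 12/5
CS = (1/2) * Q* * (P_max - P*)
CS = (1/2) * 12/5 * (38 - 26)
CS = (1/2) * 12/5 * 12 = 72/5

72/5


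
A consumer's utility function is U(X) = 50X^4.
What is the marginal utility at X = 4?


MU = dU/dX = 50*4*X^(4-1)
MU = 200*X^3
At X = 4:
MU = 200 * 4^3
MU = 200 * 64 = 12800

12800


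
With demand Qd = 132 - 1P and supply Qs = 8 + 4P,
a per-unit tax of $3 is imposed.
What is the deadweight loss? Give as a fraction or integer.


Pre-tax equilibrium quantity: Q* = 536/5
Post-tax equilibrium quantity: Q_tax = 524/5
Reduction in quantity: Q* - Q_tax = 12/5
DWL = (1/2) * tax * (Q* - Q_tax)
DWL = (1/2) * 3 * 12/5 = 18/5

18/5


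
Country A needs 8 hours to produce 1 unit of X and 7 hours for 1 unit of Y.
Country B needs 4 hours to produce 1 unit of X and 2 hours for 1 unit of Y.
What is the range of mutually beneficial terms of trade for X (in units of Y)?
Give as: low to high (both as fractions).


Opportunity cost of X for Country A = hours_X / hours_Y = 8/7 = 8/7 units of Y
Opportunity cost of X for Country B = hours_X / hours_Y = 4/2 = 2 units of Y
Terms of trade must be between the two opportunity costs.
Range: 8/7 to 2

8/7 to 2


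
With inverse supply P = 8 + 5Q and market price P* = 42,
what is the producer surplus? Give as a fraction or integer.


Minimum supply price (at Q=0): P_min = 8
Quantity supplied at P* = 42:
Q* = (42 - 8)/5 = 34/5
PS = (1/2) * Q* * (P* - P_min)
PS = (1/2) * 34/5 * (42 - 8)
PS = (1/2) * 34/5 * 34 = 578/5

578/5


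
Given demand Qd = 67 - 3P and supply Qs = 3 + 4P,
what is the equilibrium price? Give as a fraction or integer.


At equilibrium, Qd = Qs.
67 - 3P = 3 + 4P
67 - 3 = 3P + 4P
64 = 7P
P* = 64/7 = 64/7

64/7


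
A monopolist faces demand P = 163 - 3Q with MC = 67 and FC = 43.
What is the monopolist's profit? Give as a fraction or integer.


MR = MC: 163 - 6Q = 67
Q* = 16
P* = 163 - 3*16 = 115
Profit = (P* - MC)*Q* - FC
= (115 - 67)*16 - 43
= 48*16 - 43
= 768 - 43 = 725

725


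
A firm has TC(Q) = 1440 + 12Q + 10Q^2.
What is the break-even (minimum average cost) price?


AC(Q) = 1440/Q + 12 + 10Q
To minimize: dAC/dQ = -1440/Q^2 + 10 = 0
Q^2 = 1440/10 = 144
Q* = 12
Min AC = 1440/12 + 12 + 10*12
Min AC = 120 + 12 + 120 = 252

252


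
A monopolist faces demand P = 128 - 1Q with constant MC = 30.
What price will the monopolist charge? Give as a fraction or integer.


MR = 128 - 2Q
Set MR = MC: 128 - 2Q = 30
Q* = 49
Substitute into demand:
P* = 128 - 1*49 = 79

79


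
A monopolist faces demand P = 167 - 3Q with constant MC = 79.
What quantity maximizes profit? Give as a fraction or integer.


TR = P*Q = (167 - 3Q)Q = 167Q - 3Q^2
MR = dTR/dQ = 167 - 6Q
Set MR = MC:
167 - 6Q = 79
88 = 6Q
Q* = 88/6 = 44/3

44/3


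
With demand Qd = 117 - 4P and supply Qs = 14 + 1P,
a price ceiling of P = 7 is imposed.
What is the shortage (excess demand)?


At P = 7:
Qd = 117 - 4*7 = 89
Qs = 14 + 1*7 = 21
Shortage = Qd - Qs = 89 - 21 = 68

68


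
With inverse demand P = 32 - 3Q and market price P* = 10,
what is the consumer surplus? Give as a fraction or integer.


Maximum willingness to pay (at Q=0): P_max = 32
Quantity demanded at P* = 10:
Q* = (32 - 10)/3 = 22/3
CS = (1/2) * Q* * (P_max - P*)
CS = (1/2) * 22/3 * (32 - 10)
CS = (1/2) * 22/3 * 22 = 242/3

242/3


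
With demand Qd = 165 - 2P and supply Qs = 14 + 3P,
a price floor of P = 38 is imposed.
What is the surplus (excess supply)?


At P = 38:
Qd = 165 - 2*38 = 89
Qs = 14 + 3*38 = 128
Surplus = Qs - Qd = 128 - 89 = 39

39


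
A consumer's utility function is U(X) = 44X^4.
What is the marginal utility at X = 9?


MU = dU/dX = 44*4*X^(4-1)
MU = 176*X^3
At X = 9:
MU = 176 * 9^3
MU = 176 * 729 = 128304

128304


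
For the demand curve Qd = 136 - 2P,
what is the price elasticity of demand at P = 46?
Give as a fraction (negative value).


dQ/dP = -2
At P = 46: Q = 136 - 2*46 = 44
E = (dQ/dP)(P/Q) = (-2)(46/44) = -23/11

-23/11


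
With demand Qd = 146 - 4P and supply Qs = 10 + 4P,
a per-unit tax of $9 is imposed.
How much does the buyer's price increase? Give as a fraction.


With a per-unit tax, the buyer's price increase depends on relative slopes.
Supply slope: d = 4, Demand slope: b = 4
Buyer's price increase = d * tax / (b + d)
= 4 * 9 / (4 + 4)
= 36 / 8 = 9/2

9/2


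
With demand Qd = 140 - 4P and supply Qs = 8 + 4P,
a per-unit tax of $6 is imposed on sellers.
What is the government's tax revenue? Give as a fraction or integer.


With tax on sellers, new supply: Qs' = 8 + 4(P - 6)
= 4P - 16
New equilibrium quantity:
Q_new = 62
Tax revenue = tax * Q_new = 6 * 62 = 372

372


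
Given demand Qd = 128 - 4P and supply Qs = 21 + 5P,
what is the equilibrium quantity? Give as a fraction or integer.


First find equilibrium price:
128 - 4P = 21 + 5P
P* = 107/9 = 107/9
Then substitute into demand:
Q* = 128 - 4 * 107/9 = 724/9

724/9


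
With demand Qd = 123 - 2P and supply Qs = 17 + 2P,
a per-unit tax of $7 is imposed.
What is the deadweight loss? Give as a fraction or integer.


Pre-tax equilibrium quantity: Q* = 70
Post-tax equilibrium quantity: Q_tax = 63
Reduction in quantity: Q* - Q_tax = 7
DWL = (1/2) * tax * (Q* - Q_tax)
DWL = (1/2) * 7 * 7 = 49/2

49/2


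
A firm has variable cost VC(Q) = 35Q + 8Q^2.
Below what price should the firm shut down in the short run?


AVC(Q) = VC(Q)/Q = 35 + 8Q
AVC is increasing in Q, so minimum AVC is at Q -> 0+.
Min AVC = 35
The firm should shut down if P < 35.

35


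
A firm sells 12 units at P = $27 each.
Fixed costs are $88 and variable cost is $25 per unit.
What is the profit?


Total Revenue = P * Q = 27 * 12 = $324
Total Cost = FC + VC*Q = 88 + 25*12 = $388
Profit = TR - TC = 324 - 388 = $-64

$-64


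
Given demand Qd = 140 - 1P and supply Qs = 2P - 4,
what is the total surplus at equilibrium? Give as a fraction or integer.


Find equilibrium: 140 - 1P = 2P - 4
140 + 4 = 3P
P* = 144/3 = 48
Q* = 2*48 - 4 = 92
Inverse demand: P = 140 - Q/1, so P_max = 140
Inverse supply: P = 2 + Q/2, so P_min = 2
CS = (1/2) * 92 * (140 - 48) = 4232
PS = (1/2) * 92 * (48 - 2) = 2116
TS = CS + PS = 4232 + 2116 = 6348

6348


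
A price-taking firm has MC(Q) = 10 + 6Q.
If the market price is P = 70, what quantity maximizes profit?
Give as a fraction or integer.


In perfect competition, profit is maximized where P = MC.
70 = 10 + 6Q
60 = 6Q
Q* = 60/6 = 10

10


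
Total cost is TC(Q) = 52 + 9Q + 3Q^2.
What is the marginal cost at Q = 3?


MC = dTC/dQ = 9 + 2*3*Q
At Q = 3:
MC = 9 + 6*3
MC = 9 + 18 = 27

27


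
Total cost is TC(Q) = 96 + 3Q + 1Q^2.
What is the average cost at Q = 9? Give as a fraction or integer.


TC(9) = 96 + 3*9 + 1*9^2
TC(9) = 96 + 27 + 81 = 204
AC = TC/Q = 204/9 = 68/3

68/3


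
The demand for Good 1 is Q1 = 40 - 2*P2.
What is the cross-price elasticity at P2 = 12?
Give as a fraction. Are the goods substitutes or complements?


dQ1/dP2 = -2
At P2 = 12: Q1 = 40 - 2*12 = 16
Exy = (dQ1/dP2)(P2/Q1) = -2 * 12 / 16 = -3/2
Since Exy < 0, the goods are complements.

-3/2 (complements)


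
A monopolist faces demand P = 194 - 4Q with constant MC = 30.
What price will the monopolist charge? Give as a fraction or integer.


MR = 194 - 8Q
Set MR = MC: 194 - 8Q = 30
Q* = 41/2
Substitute into demand:
P* = 194 - 4*41/2 = 112

112


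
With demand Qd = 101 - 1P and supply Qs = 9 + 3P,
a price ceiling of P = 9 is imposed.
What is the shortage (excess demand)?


At P = 9:
Qd = 101 - 1*9 = 92
Qs = 9 + 3*9 = 36
Shortage = Qd - Qs = 92 - 36 = 56

56


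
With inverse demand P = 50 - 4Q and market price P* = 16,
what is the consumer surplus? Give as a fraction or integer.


Maximum willingness to pay (at Q=0): P_max = 50
Quantity demanded at P* = 16:
Q* = (50 - 16)/4 = 17/2
CS = (1/2) * Q* * (P_max - P*)
CS = (1/2) * 17/2 * (50 - 16)
CS = (1/2) * 17/2 * 34 = 289/2

289/2


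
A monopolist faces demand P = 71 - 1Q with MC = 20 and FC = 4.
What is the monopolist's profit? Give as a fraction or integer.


MR = MC: 71 - 2Q = 20
Q* = 51/2
P* = 71 - 1*51/2 = 91/2
Profit = (P* - MC)*Q* - FC
= (91/2 - 20)*51/2 - 4
= 51/2*51/2 - 4
= 2601/4 - 4 = 2585/4

2585/4


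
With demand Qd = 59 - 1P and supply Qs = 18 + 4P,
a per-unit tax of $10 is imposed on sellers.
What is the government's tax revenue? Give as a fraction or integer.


With tax on sellers, new supply: Qs' = 18 + 4(P - 10)
= 4P - 22
New equilibrium quantity:
Q_new = 214/5
Tax revenue = tax * Q_new = 10 * 214/5 = 428

428


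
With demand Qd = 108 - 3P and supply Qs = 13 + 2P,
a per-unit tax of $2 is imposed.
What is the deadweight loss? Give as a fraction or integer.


Pre-tax equilibrium quantity: Q* = 51
Post-tax equilibrium quantity: Q_tax = 243/5
Reduction in quantity: Q* - Q_tax = 12/5
DWL = (1/2) * tax * (Q* - Q_tax)
DWL = (1/2) * 2 * 12/5 = 12/5

12/5


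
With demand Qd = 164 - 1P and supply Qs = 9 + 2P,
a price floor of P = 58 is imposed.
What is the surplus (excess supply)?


At P = 58:
Qd = 164 - 1*58 = 106
Qs = 9 + 2*58 = 125
Surplus = Qs - Qd = 125 - 106 = 19

19


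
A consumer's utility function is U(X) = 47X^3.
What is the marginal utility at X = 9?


MU = dU/dX = 47*3*X^(3-1)
MU = 141*X^2
At X = 9:
MU = 141 * 9^2
MU = 141 * 81 = 11421

11421


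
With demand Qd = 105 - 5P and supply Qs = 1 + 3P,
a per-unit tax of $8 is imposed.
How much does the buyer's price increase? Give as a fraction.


With a per-unit tax, the buyer's price increase depends on relative slopes.
Supply slope: d = 3, Demand slope: b = 5
Buyer's price increase = d * tax / (b + d)
= 3 * 8 / (5 + 3)
= 24 / 8 = 3

3


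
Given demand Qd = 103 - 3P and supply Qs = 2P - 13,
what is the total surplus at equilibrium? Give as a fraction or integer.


Find equilibrium: 103 - 3P = 2P - 13
103 + 13 = 5P
P* = 116/5 = 116/5
Q* = 2*116/5 - 13 = 167/5
Inverse demand: P = 103/3 - Q/3, so P_max = 103/3
Inverse supply: P = 13/2 + Q/2, so P_min = 13/2
CS = (1/2) * 167/5 * (103/3 - 116/5) = 27889/150
PS = (1/2) * 167/5 * (116/5 - 13/2) = 27889/100
TS = CS + PS = 27889/150 + 27889/100 = 27889/60

27889/60


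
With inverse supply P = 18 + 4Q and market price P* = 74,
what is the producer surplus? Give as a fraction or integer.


Minimum supply price (at Q=0): P_min = 18
Quantity supplied at P* = 74:
Q* = (74 - 18)/4 = 14
PS = (1/2) * Q* * (P* - P_min)
PS = (1/2) * 14 * (74 - 18)
PS = (1/2) * 14 * 56 = 392

392


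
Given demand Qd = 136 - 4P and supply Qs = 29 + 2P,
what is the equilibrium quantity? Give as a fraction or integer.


First find equilibrium price:
136 - 4P = 29 + 2P
P* = 107/6 = 107/6
Then substitute into demand:
Q* = 136 - 4 * 107/6 = 194/3

194/3


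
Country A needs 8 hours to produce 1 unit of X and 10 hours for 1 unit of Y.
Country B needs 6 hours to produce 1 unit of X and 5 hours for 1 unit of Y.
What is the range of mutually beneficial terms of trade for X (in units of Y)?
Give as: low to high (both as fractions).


Opportunity cost of X for Country A = hours_X / hours_Y = 8/10 = 4/5 units of Y
Opportunity cost of X for Country B = hours_X / hours_Y = 6/5 = 6/5 units of Y
Terms of trade must be between the two opportunity costs.
Range: 4/5 to 6/5

4/5 to 6/5


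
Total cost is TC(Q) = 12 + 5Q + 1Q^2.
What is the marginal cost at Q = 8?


MC = dTC/dQ = 5 + 2*1*Q
At Q = 8:
MC = 5 + 2*8
MC = 5 + 16 = 21

21


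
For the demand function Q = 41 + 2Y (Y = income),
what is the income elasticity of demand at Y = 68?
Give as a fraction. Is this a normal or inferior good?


dQ/dY = 2
At Y = 68: Q = 41 + 2*68 = 177
Ey = (dQ/dY)(Y/Q) = 2 * 68 / 177 = 136/177
Since Ey > 0, this is a normal good.

136/177 (normal good)


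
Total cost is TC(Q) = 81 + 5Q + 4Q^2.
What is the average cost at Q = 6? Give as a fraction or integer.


TC(6) = 81 + 5*6 + 4*6^2
TC(6) = 81 + 30 + 144 = 255
AC = TC/Q = 255/6 = 85/2

85/2


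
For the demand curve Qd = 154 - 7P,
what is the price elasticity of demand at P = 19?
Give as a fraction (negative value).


dQ/dP = -7
At P = 19: Q = 154 - 7*19 = 21
E = (dQ/dP)(P/Q) = (-7)(19/21) = -19/3

-19/3


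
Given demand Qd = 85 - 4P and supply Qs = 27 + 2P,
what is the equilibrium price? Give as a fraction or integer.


At equilibrium, Qd = Qs.
85 - 4P = 27 + 2P
85 - 27 = 4P + 2P
58 = 6P
P* = 58/6 = 29/3

29/3


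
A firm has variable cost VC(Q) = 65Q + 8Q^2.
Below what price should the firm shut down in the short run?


AVC(Q) = VC(Q)/Q = 65 + 8Q
AVC is increasing in Q, so minimum AVC is at Q -> 0+.
Min AVC = 65
The firm should shut down if P < 65.

65


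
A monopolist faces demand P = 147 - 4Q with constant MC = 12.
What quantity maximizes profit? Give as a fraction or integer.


TR = P*Q = (147 - 4Q)Q = 147Q - 4Q^2
MR = dTR/dQ = 147 - 8Q
Set MR = MC:
147 - 8Q = 12
135 = 8Q
Q* = 135/8 = 135/8

135/8


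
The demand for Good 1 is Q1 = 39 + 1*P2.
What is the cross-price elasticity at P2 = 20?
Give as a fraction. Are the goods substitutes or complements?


dQ1/dP2 = 1
At P2 = 20: Q1 = 39 + 1*20 = 59
Exy = (dQ1/dP2)(P2/Q1) = 1 * 20 / 59 = 20/59
Since Exy > 0, the goods are substitutes.

20/59 (substitutes)


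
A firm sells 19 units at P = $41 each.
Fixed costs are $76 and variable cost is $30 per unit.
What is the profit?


Total Revenue = P * Q = 41 * 19 = $779
Total Cost = FC + VC*Q = 76 + 30*19 = $646
Profit = TR - TC = 779 - 646 = $133

$133


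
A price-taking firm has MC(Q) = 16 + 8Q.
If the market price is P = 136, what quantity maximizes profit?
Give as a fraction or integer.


In perfect competition, profit is maximized where P = MC.
136 = 16 + 8Q
120 = 8Q
Q* = 120/8 = 15

15


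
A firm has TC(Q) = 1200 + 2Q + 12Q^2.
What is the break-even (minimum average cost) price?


AC(Q) = 1200/Q + 2 + 12Q
To minimize: dAC/dQ = -1200/Q^2 + 12 = 0
Q^2 = 1200/12 = 100
Q* = 10
Min AC = 1200/10 + 2 + 12*10
Min AC = 120 + 2 + 120 = 242

242


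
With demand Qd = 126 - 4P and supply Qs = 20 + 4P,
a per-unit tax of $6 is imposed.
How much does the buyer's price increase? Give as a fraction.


With a per-unit tax, the buyer's price increase depends on relative slopes.
Supply slope: d = 4, Demand slope: b = 4
Buyer's price increase = d * tax / (b + d)
= 4 * 6 / (4 + 4)
= 24 / 8 = 3

3


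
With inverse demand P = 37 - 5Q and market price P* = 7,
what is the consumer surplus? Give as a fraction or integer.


Maximum willingness to pay (at Q=0): P_max = 37
Quantity demanded at P* = 7:
Q* = (37 - 7)/5 = 6
CS = (1/2) * Q* * (P_max - P*)
CS = (1/2) * 6 * (37 - 7)
CS = (1/2) * 6 * 30 = 90

90


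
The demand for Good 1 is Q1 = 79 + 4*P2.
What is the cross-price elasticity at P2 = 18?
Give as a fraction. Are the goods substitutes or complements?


dQ1/dP2 = 4
At P2 = 18: Q1 = 79 + 4*18 = 151
Exy = (dQ1/dP2)(P2/Q1) = 4 * 18 / 151 = 72/151
Since Exy > 0, the goods are substitutes.

72/151 (substitutes)


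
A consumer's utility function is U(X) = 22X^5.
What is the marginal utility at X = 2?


MU = dU/dX = 22*5*X^(5-1)
MU = 110*X^4
At X = 2:
MU = 110 * 2^4
MU = 110 * 16 = 1760

1760


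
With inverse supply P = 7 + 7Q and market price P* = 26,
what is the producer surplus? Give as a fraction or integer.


Minimum supply price (at Q=0): P_min = 7
Quantity supplied at P* = 26:
Q* = (26 - 7)/7 = 19/7
PS = (1/2) * Q* * (P* - P_min)
PS = (1/2) * 19/7 * (26 - 7)
PS = (1/2) * 19/7 * 19 = 361/14

361/14


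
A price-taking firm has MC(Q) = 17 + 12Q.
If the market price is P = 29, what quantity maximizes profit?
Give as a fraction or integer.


In perfect competition, profit is maximized where P = MC.
29 = 17 + 12Q
12 = 12Q
Q* = 12/12 = 1

1


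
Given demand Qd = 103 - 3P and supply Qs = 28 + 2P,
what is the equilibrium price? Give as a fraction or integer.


At equilibrium, Qd = Qs.
103 - 3P = 28 + 2P
103 - 28 = 3P + 2P
75 = 5P
P* = 75/5 = 15

15


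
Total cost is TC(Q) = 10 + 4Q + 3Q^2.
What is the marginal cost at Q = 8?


MC = dTC/dQ = 4 + 2*3*Q
At Q = 8:
MC = 4 + 6*8
MC = 4 + 48 = 52

52


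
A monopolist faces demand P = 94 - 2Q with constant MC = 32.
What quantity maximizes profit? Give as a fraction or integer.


TR = P*Q = (94 - 2Q)Q = 94Q - 2Q^2
MR = dTR/dQ = 94 - 4Q
Set MR = MC:
94 - 4Q = 32
62 = 4Q
Q* = 62/4 = 31/2

31/2


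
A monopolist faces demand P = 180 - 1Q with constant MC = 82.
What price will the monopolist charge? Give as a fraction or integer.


MR = 180 - 2Q
Set MR = MC: 180 - 2Q = 82
Q* = 49
Substitute into demand:
P* = 180 - 1*49 = 131

131


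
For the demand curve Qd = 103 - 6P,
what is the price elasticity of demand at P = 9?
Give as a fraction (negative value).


dQ/dP = -6
At P = 9: Q = 103 - 6*9 = 49
E = (dQ/dP)(P/Q) = (-6)(9/49) = -54/49

-54/49


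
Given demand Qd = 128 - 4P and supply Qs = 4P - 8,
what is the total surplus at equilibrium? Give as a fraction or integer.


Find equilibrium: 128 - 4P = 4P - 8
128 + 8 = 8P
P* = 136/8 = 17
Q* = 4*17 - 8 = 60
Inverse demand: P = 32 - Q/4, so P_max = 32
Inverse supply: P = 2 + Q/4, so P_min = 2
CS = (1/2) * 60 * (32 - 17) = 450
PS = (1/2) * 60 * (17 - 2) = 450
TS = CS + PS = 450 + 450 = 900

900


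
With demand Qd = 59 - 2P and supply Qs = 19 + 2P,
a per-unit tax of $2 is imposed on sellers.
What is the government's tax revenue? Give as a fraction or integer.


With tax on sellers, new supply: Qs' = 19 + 2(P - 2)
= 15 + 2P
New equilibrium quantity:
Q_new = 37
Tax revenue = tax * Q_new = 2 * 37 = 74

74


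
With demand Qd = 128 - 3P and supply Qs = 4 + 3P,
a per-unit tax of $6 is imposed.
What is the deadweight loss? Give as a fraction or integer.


Pre-tax equilibrium quantity: Q* = 66
Post-tax equilibrium quantity: Q_tax = 57
Reduction in quantity: Q* - Q_tax = 9
DWL = (1/2) * tax * (Q* - Q_tax)
DWL = (1/2) * 6 * 9 = 27

27


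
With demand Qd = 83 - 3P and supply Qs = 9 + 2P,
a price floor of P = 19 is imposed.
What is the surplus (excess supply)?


At P = 19:
Qd = 83 - 3*19 = 26
Qs = 9 + 2*19 = 47
Surplus = Qs - Qd = 47 - 26 = 21

21


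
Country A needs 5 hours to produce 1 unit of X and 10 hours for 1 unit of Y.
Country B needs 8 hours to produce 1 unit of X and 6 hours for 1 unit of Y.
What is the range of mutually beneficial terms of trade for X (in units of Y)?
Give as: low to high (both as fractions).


Opportunity cost of X for Country A = hours_X / hours_Y = 5/10 = 1/2 units of Y
Opportunity cost of X for Country B = hours_X / hours_Y = 8/6 = 4/3 units of Y
Terms of trade must be between the two opportunity costs.
Range: 1/2 to 4/3

1/2 to 4/3


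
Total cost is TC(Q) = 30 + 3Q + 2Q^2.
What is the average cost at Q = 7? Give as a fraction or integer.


TC(7) = 30 + 3*7 + 2*7^2
TC(7) = 30 + 21 + 98 = 149
AC = TC/Q = 149/7 = 149/7

149/7


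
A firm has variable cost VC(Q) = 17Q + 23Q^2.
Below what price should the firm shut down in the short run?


AVC(Q) = VC(Q)/Q = 17 + 23Q
AVC is increasing in Q, so minimum AVC is at Q -> 0+.
Min AVC = 17
The firm should shut down if P < 17.

17


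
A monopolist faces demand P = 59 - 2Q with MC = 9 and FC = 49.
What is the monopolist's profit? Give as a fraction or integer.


MR = MC: 59 - 4Q = 9
Q* = 25/2
P* = 59 - 2*25/2 = 34
Profit = (P* - MC)*Q* - FC
= (34 - 9)*25/2 - 49
= 25*25/2 - 49
= 625/2 - 49 = 527/2

527/2


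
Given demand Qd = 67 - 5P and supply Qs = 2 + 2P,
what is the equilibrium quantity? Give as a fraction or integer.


First find equilibrium price:
67 - 5P = 2 + 2P
P* = 65/7 = 65/7
Then substitute into demand:
Q* = 67 - 5 * 65/7 = 144/7

144/7


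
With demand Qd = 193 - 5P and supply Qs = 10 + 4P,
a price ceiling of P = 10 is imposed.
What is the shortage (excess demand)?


At P = 10:
Qd = 193 - 5*10 = 143
Qs = 10 + 4*10 = 50
Shortage = Qd - Qs = 143 - 50 = 93

93


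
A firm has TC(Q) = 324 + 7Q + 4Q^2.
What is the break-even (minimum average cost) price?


AC(Q) = 324/Q + 7 + 4Q
To minimize: dAC/dQ = -324/Q^2 + 4 = 0
Q^2 = 324/4 = 81
Q* = 9
Min AC = 324/9 + 7 + 4*9
Min AC = 36 + 7 + 36 = 79

79


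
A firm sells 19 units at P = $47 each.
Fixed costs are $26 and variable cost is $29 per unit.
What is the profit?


Total Revenue = P * Q = 47 * 19 = $893
Total Cost = FC + VC*Q = 26 + 29*19 = $577
Profit = TR - TC = 893 - 577 = $316

$316


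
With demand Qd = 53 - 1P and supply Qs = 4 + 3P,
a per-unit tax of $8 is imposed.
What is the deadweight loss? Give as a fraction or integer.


Pre-tax equilibrium quantity: Q* = 163/4
Post-tax equilibrium quantity: Q_tax = 139/4
Reduction in quantity: Q* - Q_tax = 6
DWL = (1/2) * tax * (Q* - Q_tax)
DWL = (1/2) * 8 * 6 = 24

24


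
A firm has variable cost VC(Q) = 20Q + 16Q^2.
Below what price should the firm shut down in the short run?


AVC(Q) = VC(Q)/Q = 20 + 16Q
AVC is increasing in Q, so minimum AVC is at Q -> 0+.
Min AVC = 20
The firm should shut down if P < 20.

20


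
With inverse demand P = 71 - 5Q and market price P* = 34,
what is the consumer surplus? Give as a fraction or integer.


Maximum willingness to pay (at Q=0): P_max = 71
Quantity demanded at P* = 34:
Q* = (71 - 34)/5 = 37/5
CS = (1/2) * Q* * (P_max - P*)
CS = (1/2) * 37/5 * (71 - 34)
CS = (1/2) * 37/5 * 37 = 1369/10

1369/10


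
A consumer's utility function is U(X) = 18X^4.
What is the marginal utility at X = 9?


MU = dU/dX = 18*4*X^(4-1)
MU = 72*X^3
At X = 9:
MU = 72 * 9^3
MU = 72 * 729 = 52488

52488


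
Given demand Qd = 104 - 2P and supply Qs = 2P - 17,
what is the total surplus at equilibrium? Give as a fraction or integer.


Find equilibrium: 104 - 2P = 2P - 17
104 + 17 = 4P
P* = 121/4 = 121/4
Q* = 2*121/4 - 17 = 87/2
Inverse demand: P = 52 - Q/2, so P_max = 52
Inverse supply: P = 17/2 + Q/2, so P_min = 17/2
CS = (1/2) * 87/2 * (52 - 121/4) = 7569/16
PS = (1/2) * 87/2 * (121/4 - 17/2) = 7569/16
TS = CS + PS = 7569/16 + 7569/16 = 7569/8

7569/8


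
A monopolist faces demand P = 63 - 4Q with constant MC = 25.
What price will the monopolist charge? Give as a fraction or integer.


MR = 63 - 8Q
Set MR = MC: 63 - 8Q = 25
Q* = 19/4
Substitute into demand:
P* = 63 - 4*19/4 = 44

44


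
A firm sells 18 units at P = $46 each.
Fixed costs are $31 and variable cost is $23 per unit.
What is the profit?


Total Revenue = P * Q = 46 * 18 = $828
Total Cost = FC + VC*Q = 31 + 23*18 = $445
Profit = TR - TC = 828 - 445 = $383

$383


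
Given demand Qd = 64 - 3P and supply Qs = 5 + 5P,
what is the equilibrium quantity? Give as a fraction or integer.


First find equilibrium price:
64 - 3P = 5 + 5P
P* = 59/8 = 59/8
Then substitute into demand:
Q* = 64 - 3 * 59/8 = 335/8

335/8


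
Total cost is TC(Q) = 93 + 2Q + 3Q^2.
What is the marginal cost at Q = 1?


MC = dTC/dQ = 2 + 2*3*Q
At Q = 1:
MC = 2 + 6*1
MC = 2 + 6 = 8

8


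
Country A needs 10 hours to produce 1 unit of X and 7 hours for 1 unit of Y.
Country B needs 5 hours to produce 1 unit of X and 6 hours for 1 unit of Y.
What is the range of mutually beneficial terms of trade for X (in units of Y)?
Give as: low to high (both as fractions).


Opportunity cost of X for Country A = hours_X / hours_Y = 10/7 = 10/7 units of Y
Opportunity cost of X for Country B = hours_X / hours_Y = 5/6 = 5/6 units of Y
Terms of trade must be between the two opportunity costs.
Range: 5/6 to 10/7

5/6 to 10/7


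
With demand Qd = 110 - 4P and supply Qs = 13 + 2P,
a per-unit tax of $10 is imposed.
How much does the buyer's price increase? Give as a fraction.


With a per-unit tax, the buyer's price increase depends on relative slopes.
Supply slope: d = 2, Demand slope: b = 4
Buyer's price increase = d * tax / (b + d)
= 2 * 10 / (4 + 2)
= 20 / 6 = 10/3

10/3


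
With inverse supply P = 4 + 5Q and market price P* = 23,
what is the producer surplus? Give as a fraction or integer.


Minimum supply price (at Q=0): P_min = 4
Quantity supplied at P* = 23:
Q* = (23 - 4)/5 = 19/5
PS = (1/2) * Q* * (P* - P_min)
PS = (1/2) * 19/5 * (23 - 4)
PS = (1/2) * 19/5 * 19 = 361/10

361/10


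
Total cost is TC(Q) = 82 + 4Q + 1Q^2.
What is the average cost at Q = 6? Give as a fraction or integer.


TC(6) = 82 + 4*6 + 1*6^2
TC(6) = 82 + 24 + 36 = 142
AC = TC/Q = 142/6 = 71/3

71/3


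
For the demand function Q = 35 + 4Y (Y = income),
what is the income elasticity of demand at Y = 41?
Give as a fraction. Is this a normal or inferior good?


dQ/dY = 4
At Y = 41: Q = 35 + 4*41 = 199
Ey = (dQ/dY)(Y/Q) = 4 * 41 / 199 = 164/199
Since Ey > 0, this is a normal good.

164/199 (normal good)


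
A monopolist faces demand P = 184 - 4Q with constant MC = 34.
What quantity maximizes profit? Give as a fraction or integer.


TR = P*Q = (184 - 4Q)Q = 184Q - 4Q^2
MR = dTR/dQ = 184 - 8Q
Set MR = MC:
184 - 8Q = 34
150 = 8Q
Q* = 150/8 = 75/4

75/4


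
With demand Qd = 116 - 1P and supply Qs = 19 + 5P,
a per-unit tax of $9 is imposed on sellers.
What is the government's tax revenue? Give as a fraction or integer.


With tax on sellers, new supply: Qs' = 19 + 5(P - 9)
= 5P - 26
New equilibrium quantity:
Q_new = 277/3
Tax revenue = tax * Q_new = 9 * 277/3 = 831

831


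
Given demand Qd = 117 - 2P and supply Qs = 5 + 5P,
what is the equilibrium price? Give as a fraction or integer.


At equilibrium, Qd = Qs.
117 - 2P = 5 + 5P
117 - 5 = 2P + 5P
112 = 7P
P* = 112/7 = 16

16


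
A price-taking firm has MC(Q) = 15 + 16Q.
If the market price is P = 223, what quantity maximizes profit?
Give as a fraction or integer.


In perfect competition, profit is maximized where P = MC.
223 = 15 + 16Q
208 = 16Q
Q* = 208/16 = 13

13


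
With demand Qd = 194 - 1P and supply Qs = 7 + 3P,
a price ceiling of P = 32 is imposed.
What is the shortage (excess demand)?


At P = 32:
Qd = 194 - 1*32 = 162
Qs = 7 + 3*32 = 103
Shortage = Qd - Qs = 162 - 103 = 59

59


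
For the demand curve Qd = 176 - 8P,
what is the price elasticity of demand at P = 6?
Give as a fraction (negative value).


dQ/dP = -8
At P = 6: Q = 176 - 8*6 = 128
E = (dQ/dP)(P/Q) = (-8)(6/128) = -3/8

-3/8


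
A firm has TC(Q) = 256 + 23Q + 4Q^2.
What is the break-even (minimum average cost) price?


AC(Q) = 256/Q + 23 + 4Q
To minimize: dAC/dQ = -256/Q^2 + 4 = 0
Q^2 = 256/4 = 64
Q* = 8
Min AC = 256/8 + 23 + 4*8
Min AC = 32 + 23 + 32 = 87

87


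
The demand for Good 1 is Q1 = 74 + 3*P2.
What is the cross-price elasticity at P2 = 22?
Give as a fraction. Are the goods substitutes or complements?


dQ1/dP2 = 3
At P2 = 22: Q1 = 74 + 3*22 = 140
Exy = (dQ1/dP2)(P2/Q1) = 3 * 22 / 140 = 33/70
Since Exy > 0, the goods are substitutes.

33/70 (substitutes)


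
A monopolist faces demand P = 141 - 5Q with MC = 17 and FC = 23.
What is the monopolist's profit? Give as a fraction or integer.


MR = MC: 141 - 10Q = 17
Q* = 62/5
P* = 141 - 5*62/5 = 79
Profit = (P* - MC)*Q* - FC
= (79 - 17)*62/5 - 23
= 62*62/5 - 23
= 3844/5 - 23 = 3729/5

3729/5


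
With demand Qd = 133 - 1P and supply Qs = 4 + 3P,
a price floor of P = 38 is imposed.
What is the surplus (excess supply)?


At P = 38:
Qd = 133 - 1*38 = 95
Qs = 4 + 3*38 = 118
Surplus = Qs - Qd = 118 - 95 = 23

23


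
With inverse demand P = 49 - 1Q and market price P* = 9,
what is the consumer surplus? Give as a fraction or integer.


Maximum willingness to pay (at Q=0): P_max = 49
Quantity demanded at P* = 9:
Q* = (49 - 9)/1 = 40
CS = (1/2) * Q* * (P_max - P*)
CS = (1/2) * 40 * (49 - 9)
CS = (1/2) * 40 * 40 = 800

800


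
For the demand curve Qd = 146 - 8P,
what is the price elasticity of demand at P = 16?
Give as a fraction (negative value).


dQ/dP = -8
At P = 16: Q = 146 - 8*16 = 18
E = (dQ/dP)(P/Q) = (-8)(16/18) = -64/9

-64/9


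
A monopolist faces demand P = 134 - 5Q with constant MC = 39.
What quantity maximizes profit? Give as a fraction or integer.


TR = P*Q = (134 - 5Q)Q = 134Q - 5Q^2
MR = dTR/dQ = 134 - 10Q
Set MR = MC:
134 - 10Q = 39
95 = 10Q
Q* = 95/10 = 19/2

19/2


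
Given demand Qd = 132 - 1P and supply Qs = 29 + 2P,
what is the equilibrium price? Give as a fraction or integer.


At equilibrium, Qd = Qs.
132 - 1P = 29 + 2P
132 - 29 = 1P + 2P
103 = 3P
P* = 103/3 = 103/3

103/3


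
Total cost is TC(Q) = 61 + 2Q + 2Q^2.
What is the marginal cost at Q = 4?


MC = dTC/dQ = 2 + 2*2*Q
At Q = 4:
MC = 2 + 4*4
MC = 2 + 16 = 18

18


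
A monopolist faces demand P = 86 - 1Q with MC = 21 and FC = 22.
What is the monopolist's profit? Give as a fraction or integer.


MR = MC: 86 - 2Q = 21
Q* = 65/2
P* = 86 - 1*65/2 = 107/2
Profit = (P* - MC)*Q* - FC
= (107/2 - 21)*65/2 - 22
= 65/2*65/2 - 22
= 4225/4 - 22 = 4137/4

4137/4


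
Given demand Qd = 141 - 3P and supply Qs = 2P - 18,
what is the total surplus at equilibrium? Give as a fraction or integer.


Find equilibrium: 141 - 3P = 2P - 18
141 + 18 = 5P
P* = 159/5 = 159/5
Q* = 2*159/5 - 18 = 228/5
Inverse demand: P = 47 - Q/3, so P_max = 47
Inverse supply: P = 9 + Q/2, so P_min = 9
CS = (1/2) * 228/5 * (47 - 159/5) = 8664/25
PS = (1/2) * 228/5 * (159/5 - 9) = 12996/25
TS = CS + PS = 8664/25 + 12996/25 = 4332/5

4332/5


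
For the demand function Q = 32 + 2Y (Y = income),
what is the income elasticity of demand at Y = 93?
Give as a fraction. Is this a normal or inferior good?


dQ/dY = 2
At Y = 93: Q = 32 + 2*93 = 218
Ey = (dQ/dY)(Y/Q) = 2 * 93 / 218 = 93/109
Since Ey > 0, this is a normal good.

93/109 (normal good)


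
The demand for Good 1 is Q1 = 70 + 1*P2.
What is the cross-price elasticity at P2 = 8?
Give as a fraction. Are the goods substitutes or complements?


dQ1/dP2 = 1
At P2 = 8: Q1 = 70 + 1*8 = 78
Exy = (dQ1/dP2)(P2/Q1) = 1 * 8 / 78 = 4/39
Since Exy > 0, the goods are substitutes.

4/39 (substitutes)


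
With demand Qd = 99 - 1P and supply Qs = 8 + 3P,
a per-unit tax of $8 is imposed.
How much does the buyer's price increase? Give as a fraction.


With a per-unit tax, the buyer's price increase depends on relative slopes.
Supply slope: d = 3, Demand slope: b = 1
Buyer's price increase = d * tax / (b + d)
= 3 * 8 / (1 + 3)
= 24 / 4 = 6

6


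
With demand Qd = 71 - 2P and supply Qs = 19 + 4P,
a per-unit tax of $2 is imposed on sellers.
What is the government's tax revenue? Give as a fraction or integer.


With tax on sellers, new supply: Qs' = 19 + 4(P - 2)
= 11 + 4P
New equilibrium quantity:
Q_new = 51
Tax revenue = tax * Q_new = 2 * 51 = 102

102


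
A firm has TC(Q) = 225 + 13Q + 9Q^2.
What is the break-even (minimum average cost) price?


AC(Q) = 225/Q + 13 + 9Q
To minimize: dAC/dQ = -225/Q^2 + 9 = 0
Q^2 = 225/9 = 25
Q* = 5
Min AC = 225/5 + 13 + 9*5
Min AC = 45 + 13 + 45 = 103

103


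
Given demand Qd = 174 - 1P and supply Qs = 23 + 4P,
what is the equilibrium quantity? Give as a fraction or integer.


First find equilibrium price:
174 - 1P = 23 + 4P
P* = 151/5 = 151/5
Then substitute into demand:
Q* = 174 - 1 * 151/5 = 719/5

719/5


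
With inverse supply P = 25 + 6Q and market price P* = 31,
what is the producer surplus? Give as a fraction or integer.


Minimum supply price (at Q=0): P_min = 25
Quantity supplied at P* = 31:
Q* = (31 - 25)/6 = 1
PS = (1/2) * Q* * (P* - P_min)
PS = (1/2) * 1 * (31 - 25)
PS = (1/2) * 1 * 6 = 3

3


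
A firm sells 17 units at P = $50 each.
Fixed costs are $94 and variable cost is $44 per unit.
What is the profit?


Total Revenue = P * Q = 50 * 17 = $850
Total Cost = FC + VC*Q = 94 + 44*17 = $842
Profit = TR - TC = 850 - 842 = $8

$8


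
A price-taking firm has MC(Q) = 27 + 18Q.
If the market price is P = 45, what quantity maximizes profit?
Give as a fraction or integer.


In perfect competition, profit is maximized where P = MC.
45 = 27 + 18Q
18 = 18Q
Q* = 18/18 = 1

1


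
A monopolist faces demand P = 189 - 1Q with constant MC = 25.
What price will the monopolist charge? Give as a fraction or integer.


MR = 189 - 2Q
Set MR = MC: 189 - 2Q = 25
Q* = 82
Substitute into demand:
P* = 189 - 1*82 = 107

107


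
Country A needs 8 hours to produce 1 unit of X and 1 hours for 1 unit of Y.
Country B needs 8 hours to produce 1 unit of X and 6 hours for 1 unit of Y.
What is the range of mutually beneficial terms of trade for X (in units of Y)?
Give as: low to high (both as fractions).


Opportunity cost of X for Country A = hours_X / hours_Y = 8/1 = 8 units of Y
Opportunity cost of X for Country B = hours_X / hours_Y = 8/6 = 4/3 units of Y
Terms of trade must be between the two opportunity costs.
Range: 4/3 to 8

4/3 to 8


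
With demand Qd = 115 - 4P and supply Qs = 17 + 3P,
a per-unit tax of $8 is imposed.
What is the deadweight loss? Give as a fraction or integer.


Pre-tax equilibrium quantity: Q* = 59
Post-tax equilibrium quantity: Q_tax = 317/7
Reduction in quantity: Q* - Q_tax = 96/7
DWL = (1/2) * tax * (Q* - Q_tax)
DWL = (1/2) * 8 * 96/7 = 384/7

384/7


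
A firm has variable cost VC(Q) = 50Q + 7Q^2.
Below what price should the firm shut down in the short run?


AVC(Q) = VC(Q)/Q = 50 + 7Q
AVC is increasing in Q, so minimum AVC is at Q -> 0+.
Min AVC = 50
The firm should shut down if P < 50.

50


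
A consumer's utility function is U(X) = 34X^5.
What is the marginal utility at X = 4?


MU = dU/dX = 34*5*X^(5-1)
MU = 170*X^4
At X = 4:
MU = 170 * 4^4
MU = 170 * 256 = 43520

43520


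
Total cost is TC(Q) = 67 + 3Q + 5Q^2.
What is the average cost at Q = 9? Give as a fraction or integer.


TC(9) = 67 + 3*9 + 5*9^2
TC(9) = 67 + 27 + 405 = 499
AC = TC/Q = 499/9 = 499/9

499/9


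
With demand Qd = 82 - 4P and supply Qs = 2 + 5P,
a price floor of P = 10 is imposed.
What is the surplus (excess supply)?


At P = 10:
Qd = 82 - 4*10 = 42
Qs = 2 + 5*10 = 52
Surplus = Qs - Qd = 52 - 42 = 10

10


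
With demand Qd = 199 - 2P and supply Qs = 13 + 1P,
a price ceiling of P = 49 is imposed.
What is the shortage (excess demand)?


At P = 49:
Qd = 199 - 2*49 = 101
Qs = 13 + 1*49 = 62
Shortage = Qd - Qs = 101 - 62 = 39

39


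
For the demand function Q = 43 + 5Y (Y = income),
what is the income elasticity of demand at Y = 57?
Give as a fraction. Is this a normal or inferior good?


dQ/dY = 5
At Y = 57: Q = 43 + 5*57 = 328
Ey = (dQ/dY)(Y/Q) = 5 * 57 / 328 = 285/328
Since Ey > 0, this is a normal good.

285/328 (normal good)


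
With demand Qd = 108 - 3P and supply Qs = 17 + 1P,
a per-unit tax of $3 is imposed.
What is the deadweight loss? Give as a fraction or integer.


Pre-tax equilibrium quantity: Q* = 159/4
Post-tax equilibrium quantity: Q_tax = 75/2
Reduction in quantity: Q* - Q_tax = 9/4
DWL = (1/2) * tax * (Q* - Q_tax)
DWL = (1/2) * 3 * 9/4 = 27/8

27/8


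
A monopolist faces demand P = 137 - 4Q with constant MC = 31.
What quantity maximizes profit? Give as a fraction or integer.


TR = P*Q = (137 - 4Q)Q = 137Q - 4Q^2
MR = dTR/dQ = 137 - 8Q
Set MR = MC:
137 - 8Q = 31
106 = 8Q
Q* = 106/8 = 53/4

53/4


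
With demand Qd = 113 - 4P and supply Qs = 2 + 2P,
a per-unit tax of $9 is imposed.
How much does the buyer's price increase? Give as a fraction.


With a per-unit tax, the buyer's price increase depends on relative slopes.
Supply slope: d = 2, Demand slope: b = 4
Buyer's price increase = d * tax / (b + d)
= 2 * 9 / (4 + 2)
= 18 / 6 = 3

3


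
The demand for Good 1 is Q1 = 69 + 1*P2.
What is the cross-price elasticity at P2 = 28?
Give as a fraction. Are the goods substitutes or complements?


dQ1/dP2 = 1
At P2 = 28: Q1 = 69 + 1*28 = 97
Exy = (dQ1/dP2)(P2/Q1) = 1 * 28 / 97 = 28/97
Since Exy > 0, the goods are substitutes.

28/97 (substitutes)


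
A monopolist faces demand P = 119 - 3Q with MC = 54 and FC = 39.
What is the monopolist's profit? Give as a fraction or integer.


MR = MC: 119 - 6Q = 54
Q* = 65/6
P* = 119 - 3*65/6 = 173/2
Profit = (P* - MC)*Q* - FC
= (173/2 - 54)*65/6 - 39
= 65/2*65/6 - 39
= 4225/12 - 39 = 3757/12

3757/12


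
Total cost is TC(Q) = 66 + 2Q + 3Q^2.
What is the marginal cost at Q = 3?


MC = dTC/dQ = 2 + 2*3*Q
At Q = 3:
MC = 2 + 6*3
MC = 2 + 18 = 20

20


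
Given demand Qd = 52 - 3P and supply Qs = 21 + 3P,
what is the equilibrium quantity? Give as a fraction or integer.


First find equilibrium price:
52 - 3P = 21 + 3P
P* = 31/6 = 31/6
Then substitute into demand:
Q* = 52 - 3 * 31/6 = 73/2

73/2


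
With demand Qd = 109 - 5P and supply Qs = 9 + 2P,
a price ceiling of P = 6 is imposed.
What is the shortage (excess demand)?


At P = 6:
Qd = 109 - 5*6 = 79
Qs = 9 + 2*6 = 21
Shortage = Qd - Qs = 79 - 21 = 58

58


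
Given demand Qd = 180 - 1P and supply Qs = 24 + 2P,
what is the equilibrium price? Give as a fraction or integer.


At equilibrium, Qd = Qs.
180 - 1P = 24 + 2P
180 - 24 = 1P + 2P
156 = 3P
P* = 156/3 = 52

52


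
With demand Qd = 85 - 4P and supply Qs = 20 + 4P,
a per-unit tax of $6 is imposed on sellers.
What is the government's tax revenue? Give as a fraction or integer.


With tax on sellers, new supply: Qs' = 20 + 4(P - 6)
= 4P - 4
New equilibrium quantity:
Q_new = 81/2
Tax revenue = tax * Q_new = 6 * 81/2 = 243

243


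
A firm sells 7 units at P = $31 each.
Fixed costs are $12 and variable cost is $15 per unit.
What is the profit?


Total Revenue = P * Q = 31 * 7 = $217
Total Cost = FC + VC*Q = 12 + 15*7 = $117
Profit = TR - TC = 217 - 117 = $100

$100


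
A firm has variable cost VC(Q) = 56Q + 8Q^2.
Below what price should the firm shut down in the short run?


AVC(Q) = VC(Q)/Q = 56 + 8Q
AVC is increasing in Q, so minimum AVC is at Q -> 0+.
Min AVC = 56
The firm should shut down if P < 56.

56
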